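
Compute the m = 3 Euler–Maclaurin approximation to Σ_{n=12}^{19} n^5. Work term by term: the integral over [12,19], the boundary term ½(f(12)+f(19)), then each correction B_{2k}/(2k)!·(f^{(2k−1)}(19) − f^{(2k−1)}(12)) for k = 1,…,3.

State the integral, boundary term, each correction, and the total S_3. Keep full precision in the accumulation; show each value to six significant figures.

∫_12^19 x^5 dx evaluates to 7.34332e+06.
Boundary: ½(f(12) + f(19)) = ½(248832 + 2.47610e+06) = 1.36247e+06.
Running total after boundary: 8.70578e+06.
Correction k=1: B_{2}/2! · (f^{(1)}(19) − f^{(1)}(12)) = 1/12 · (651605 − 103680) = 45660.4.
Running total after k=1: 8.75144e+06.
Correction k=2: B_{4}/4! · (f^{(3)}(19) − f^{(3)}(12)) = −1/720 · (21660.0 − 8640.00) = -18.0833.
Running total after k=2: 8.75142e+06.
Correction k=3: B_{6}/6! · (f^{(5)}(19) − f^{(5)}(12)) = 1/30240 · (120.000 − 120.000) = 0.00000.

S_3 ≈ 8.75142e+06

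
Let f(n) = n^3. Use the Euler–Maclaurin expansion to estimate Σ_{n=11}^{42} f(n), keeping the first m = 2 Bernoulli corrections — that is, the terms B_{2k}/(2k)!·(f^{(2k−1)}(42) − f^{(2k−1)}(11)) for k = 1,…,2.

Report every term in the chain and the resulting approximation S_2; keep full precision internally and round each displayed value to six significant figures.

Integral: ∫_11^42 x^3 dx = 774264.
½[f(11) + f(42)] = ½[1331.00 + 74088.0] = 37709.5.
So far: 811973.
k=1: B_{2}/(2)! × [f^{(1)}(42) − f^{(1)}(11)] = 1/12 × (5292.00 − 363.000) = 410.750.
After k=1: 812384.
k=2: B_{4}/(4)! × [f^{(3)}(42) − f^{(3)}(11)] = −1/720 × (6.00000 − 6.00000) = 0.00000.

S_2 ≈ 812384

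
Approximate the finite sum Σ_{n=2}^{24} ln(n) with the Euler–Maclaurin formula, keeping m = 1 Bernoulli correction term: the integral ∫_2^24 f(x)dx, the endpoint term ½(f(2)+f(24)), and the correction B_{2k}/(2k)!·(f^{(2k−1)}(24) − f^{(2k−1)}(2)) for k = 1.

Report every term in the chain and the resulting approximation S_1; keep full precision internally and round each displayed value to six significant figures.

∫_2^24 ln(x) dx evaluates to 52.8870.
½[f(2) + f(24)] = ½[0.693147 + 3.17805] = 1.93560.
Running total after boundary: 54.8226.
k=1: B_{2}/(2)! × [f^{(1)}(24) − f^{(1)}(2)] = 1/12 × (0.0416667 − 0.500000) = -0.0381944.

S_1 ≈ 54.7844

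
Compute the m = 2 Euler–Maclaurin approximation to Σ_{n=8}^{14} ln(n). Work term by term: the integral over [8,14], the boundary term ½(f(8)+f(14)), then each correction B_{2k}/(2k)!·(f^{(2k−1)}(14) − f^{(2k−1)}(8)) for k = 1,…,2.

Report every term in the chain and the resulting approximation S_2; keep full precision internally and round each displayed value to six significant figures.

S_2 ≈ 16.6661

Integral: ∫_8^14 ln(x) dx = 14.3113.
Endpoint term: (f(8) + f(14))/2 = (2.07944 + 2.63906)/2 = 2.35925.
Running total after boundary: 16.6705.
Correction k=1: B_{2}/2! · (f^{(1)}(14) − f^{(1)}(8)) = 1/12 · (0.0714286 − 0.125000) = -0.00446429.
After k=1: 16.6661.
Correction k=2: B_{4}/4! · (f^{(3)}(14) − f^{(3)}(8)) = −1/720 · (0.000728863 − 0.00390625) = 4.41304e-06.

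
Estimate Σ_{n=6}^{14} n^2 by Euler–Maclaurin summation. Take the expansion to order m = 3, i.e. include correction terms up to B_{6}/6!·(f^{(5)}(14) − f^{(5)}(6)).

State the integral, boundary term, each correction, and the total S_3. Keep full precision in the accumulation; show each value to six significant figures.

The integral term ∫_6^14 x^2 dx = 842.667.
Boundary: ½(f(6) + f(14)) = ½(36.0000 + 196.000) = 116.000.
Running total after boundary: 958.667.
k=1: B_{2}/(2)! × [f^{(1)}(14) − f^{(1)}(6)] = 1/12 × (28.0000 − 12.0000) = 1.33333.
After k=1: 960.000.
k=2: B_{4}/(4)! × [f^{(3)}(14) − f^{(3)}(6)] = −1/720 × (0.00000 − 0.00000) = 0.00000.
After k=2: 960.000.
k=3: B_{6}/(6)! × [f^{(5)}(14) − f^{(5)}(6)] = 1/30240 × (0.00000 − 0.00000) = 0.00000.

S_3 ≈ 960.000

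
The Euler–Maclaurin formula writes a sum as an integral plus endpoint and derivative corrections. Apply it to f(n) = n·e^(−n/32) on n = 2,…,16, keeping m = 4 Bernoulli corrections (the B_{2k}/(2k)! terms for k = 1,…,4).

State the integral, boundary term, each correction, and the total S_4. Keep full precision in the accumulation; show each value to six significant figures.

Integral: ∫_2^16 x·e^(−x/32) dx = 90.4503.
Boundary: ½(f(2) + f(16)) = ½(1.87883 + 9.70449) = 5.79166.
Running total after boundary: 96.2420.
Correction k=1: B_{2}/2! · (f^{(1)}(16) − f^{(1)}(2)) = 1/12 · (0.303265 − 0.880700) = -0.0481195.
Partial sum through k=1: 96.1939.
Correction k=2: B_{4}/4! · (f^{(3)}(16) − f^{(3)}(2)) = −1/720 · (0.00148079 − 0.00269485) = 1.68620e-06.
Partial sum through k=2: 96.1939.
Correction k=3: B_{6}/6! · (f^{(5)}(16) − f^{(5)}(2)) = 1/30240 · (2.60295e-06 − 4.42348e-06) = -6.02027e-11.
Partial sum through k=3: 96.1939.
Correction k=4: B_{8}/8! · (f^{(7)}(16) − f^{(7)}(2)) = −1/1209600 · (3.67169e-09 − 6.06960e-09) = 1.98239e-15.

S_4 ≈ 96.1939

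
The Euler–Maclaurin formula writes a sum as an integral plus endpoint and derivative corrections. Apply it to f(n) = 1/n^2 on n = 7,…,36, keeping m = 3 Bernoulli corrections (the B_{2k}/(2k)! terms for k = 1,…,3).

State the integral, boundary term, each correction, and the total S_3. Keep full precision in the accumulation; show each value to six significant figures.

Integral: ∫_7^36 1/x^2 dx = 0.115079.
½[f(7) + f(36)] = ½[0.0204082 + 0.000771605] = 0.0105899.
Running total after boundary: 0.125669.
k=1: B_{2}/(2)! × [f^{(1)}(36) − f^{(1)}(7)] = 1/12 × (-4.28669e-05 − (-0.00583090)) = 0.000482336.
After k=1: 0.126152.
k=2: B_{4}/(4)! × [f^{(3)}(36) − f^{(3)}(7)] = −1/720 × (-3.96916e-07 − (-0.00142798)) = -1.98275e-06.
After k=2: 0.126150.
k=3: B_{6}/(6)! × [f^{(5)}(36) − f^{(5)}(7)] = 1/30240 × (-9.18787e-09 − (-0.000874271)) = 2.89108e-08.

S_3 ≈ 0.126150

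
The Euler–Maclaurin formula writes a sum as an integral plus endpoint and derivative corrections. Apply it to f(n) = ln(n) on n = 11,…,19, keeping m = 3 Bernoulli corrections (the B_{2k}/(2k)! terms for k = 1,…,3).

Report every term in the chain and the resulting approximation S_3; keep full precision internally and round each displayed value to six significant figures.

S_3 ≈ 24.2355

∫_11^19 ln(x) dx evaluates to 21.5675.
½[f(11) + f(19)] = ½[2.39790 + 2.94444] = 2.67117.
So far: 24.2387.
Order-1 term: 1/12 · (0.0526316 − 0.0909091) = -0.00318979.
Running total after k=1: 24.2355.
Order-2 term: −1/720 · (0.000291588 − 0.00150263) = 1.68200e-06.
Running total after k=2: 24.2355.
Order-3 term: 1/30240 · (9.69267e-06 − 0.000149021) = -4.60742e-09.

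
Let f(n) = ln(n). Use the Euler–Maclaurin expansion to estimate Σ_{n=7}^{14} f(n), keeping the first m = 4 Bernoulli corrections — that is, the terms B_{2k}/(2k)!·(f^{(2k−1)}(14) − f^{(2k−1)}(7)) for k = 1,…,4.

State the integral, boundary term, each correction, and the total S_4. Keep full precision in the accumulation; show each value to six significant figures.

S_4 ≈ 18.6120

The integral term ∫_7^14 ln(x) dx = 16.3254.
½[f(7) + f(14)] = ½[1.94591 + 2.63906] = 2.29248.
So far: 18.6179.
Order-1 term: 1/12 · (0.0714286 − 0.142857) = -0.00595238.
Running total after k=1: 18.6120.
Order-2 term: −1/720 · (0.000728863 − 0.00583090) = 7.08617e-06.
Running total after k=2: 18.6120.
Order-3 term: 1/30240 · (4.46243e-05 − 0.00142798) = -4.57458e-08.
Running total after k=3: 18.6120.
Order-4 term: −1/1209600 · (6.83024e-06 − 0.000874271) = 7.17130e-10.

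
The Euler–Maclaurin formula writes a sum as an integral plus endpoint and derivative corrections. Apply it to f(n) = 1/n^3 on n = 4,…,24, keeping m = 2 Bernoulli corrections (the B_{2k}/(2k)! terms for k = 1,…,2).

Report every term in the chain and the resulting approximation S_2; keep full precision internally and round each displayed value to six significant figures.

Integral: ∫_4^24 1/x^3 dx = 0.0303819.
Boundary: ½(f(4) + f(24)) = ½(0.0156250 + 7.23380e-05) = 0.00784867.
So far: 0.0382306.
Correction k=1: B_{2}/2! · (f^{(1)}(24) − f^{(1)}(4)) = 1/12 · (-9.04225e-06 − (-0.0117188)) = 0.000975809.
After k=1: 0.0392064.
Correction k=2: B_{4}/4! · (f^{(3)}(24) − f^{(3)}(4)) = −1/720 · (-3.13967e-07 − (-0.0146484)) = -2.03446e-05.

S_2 ≈ 0.0391861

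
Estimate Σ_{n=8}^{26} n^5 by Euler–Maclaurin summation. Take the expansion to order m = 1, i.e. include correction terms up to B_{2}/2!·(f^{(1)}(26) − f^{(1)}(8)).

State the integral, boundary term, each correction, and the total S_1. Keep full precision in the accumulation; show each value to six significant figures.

∫_8^26 x^5 dx evaluates to 5.14423e+07.
½[f(8) + f(26)] = ½[32768.0 + 1.18814e+07] = 5.95707e+06.
Integral + boundary = 5.73993e+07.
k=1: B_{2}/(2)! × [f^{(1)}(26) − f^{(1)}(8)] = 1/12 × (2.28488e+06 − 20480.0) = 188700.

S_1 ≈ 5.75880e+07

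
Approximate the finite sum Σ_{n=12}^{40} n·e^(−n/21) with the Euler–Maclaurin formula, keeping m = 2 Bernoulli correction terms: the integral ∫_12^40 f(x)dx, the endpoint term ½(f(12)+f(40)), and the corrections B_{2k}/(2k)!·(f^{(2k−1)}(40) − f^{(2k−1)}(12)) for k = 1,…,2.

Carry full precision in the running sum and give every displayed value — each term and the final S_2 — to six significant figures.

∫_12^40 x·e^(−x/21) dx evaluates to 200.662.
Boundary: ½(f(12) + f(40)) = ½(6.77662 + 5.95432) = 6.36547.
So far: 207.028.
Order-1 term: 1/12 · (-0.134681 − 0.242022) = -0.0313919.
After k=1: 206.997.
Order-2 term: −1/720 · (0.000369694 − 0.00310988) = 3.80582e-06.

S_2 ≈ 206.997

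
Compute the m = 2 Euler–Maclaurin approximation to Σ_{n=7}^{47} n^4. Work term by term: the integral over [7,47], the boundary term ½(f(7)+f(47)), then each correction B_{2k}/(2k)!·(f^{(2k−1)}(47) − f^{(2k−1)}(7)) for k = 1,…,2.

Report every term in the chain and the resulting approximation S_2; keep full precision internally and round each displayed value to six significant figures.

∫_7^47 x^4 dx evaluates to 4.58656e+07.
½[f(7) + f(47)] = ½[2401.00 + 4.87968e+06] = 2.44104e+06.
Integral + boundary = 4.83067e+07.
Order-1 term: 1/12 · (415292 − 1372.00) = 34493.3.
After k=1: 4.83412e+07.
Order-2 term: −1/720 · (1128.00 − 168.000) = -1.33333.

S_2 ≈ 4.83412e+07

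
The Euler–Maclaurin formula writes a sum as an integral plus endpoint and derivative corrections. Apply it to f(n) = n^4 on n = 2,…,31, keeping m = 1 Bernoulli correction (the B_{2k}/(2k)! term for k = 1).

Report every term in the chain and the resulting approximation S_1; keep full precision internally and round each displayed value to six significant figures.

S_1 ≈ 6.19752e+06

∫_2^31 x^4 dx evaluates to 5.72582e+06.
½[f(2) + f(31)] = ½[16.0000 + 923521] = 461768.
So far: 6.18759e+06.
k=1: B_{2}/(2)! × [f^{(1)}(31) − f^{(1)}(2)] = 1/12 × (119164 − 32.0000) = 9927.67.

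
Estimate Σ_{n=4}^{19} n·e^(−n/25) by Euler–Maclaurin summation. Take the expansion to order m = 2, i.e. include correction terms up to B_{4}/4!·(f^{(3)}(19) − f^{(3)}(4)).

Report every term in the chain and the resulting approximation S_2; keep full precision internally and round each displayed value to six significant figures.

Integral: ∫_4^19 x·e^(−x/25) dx = 103.371.
Endpoint term: (f(4) + f(19))/2 = (3.40858 + 8.88566)/2 = 6.14712.
Integral + boundary = 109.518.
Order-1 term: 1/12 · (0.112240 − 0.715801) = -0.0502967.
Running total after k=1: 109.468.
Order-2 term: −1/720 · (0.00167612 − 0.00387214) = 3.05003e-06.

S_2 ≈ 109.468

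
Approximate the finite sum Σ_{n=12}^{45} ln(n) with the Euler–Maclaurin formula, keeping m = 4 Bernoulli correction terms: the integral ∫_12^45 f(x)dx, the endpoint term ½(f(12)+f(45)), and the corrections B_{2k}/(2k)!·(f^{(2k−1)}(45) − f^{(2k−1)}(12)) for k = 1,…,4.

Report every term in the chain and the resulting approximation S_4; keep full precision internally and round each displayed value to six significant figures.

Integral: ∫_12^45 ln(x) dx = 108.481.
Boundary: ½(f(12) + f(45)) = ½(2.48491 + 3.80666) = 3.14578.
Running total after boundary: 111.627.
Correction k=1: B_{2}/2! · (f^{(1)}(45) − f^{(1)}(12)) = 1/12 · (0.0222222 − 0.0833333) = -0.00509259.
After k=1: 111.622.
Correction k=2: B_{4}/4! · (f^{(3)}(45) − f^{(3)}(12)) = −1/720 · (2.19479e-05 − 0.00115741) = 1.57703e-06.
After k=2: 111.622.
Correction k=3: B_{6}/6! · (f^{(5)}(45) − f^{(5)}(12)) = 1/30240 · (1.30061e-07 − 9.64506e-05) = -3.18520e-09.
After k=3: 111.622.
Correction k=4: B_{8}/8! · (f^{(7)}(45) − f^{(7)}(12)) = −1/1209600 · (1.92684e-09 − 2.00939e-05) = 1.66104e-11.

S_4 ≈ 111.622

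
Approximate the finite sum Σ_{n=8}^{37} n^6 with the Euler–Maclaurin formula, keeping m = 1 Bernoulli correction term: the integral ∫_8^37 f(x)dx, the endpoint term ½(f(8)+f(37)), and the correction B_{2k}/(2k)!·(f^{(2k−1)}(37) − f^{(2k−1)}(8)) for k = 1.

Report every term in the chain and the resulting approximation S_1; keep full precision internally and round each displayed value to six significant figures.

Integral: ∫_8^37 x^6 dx = 1.35614e+10.
Endpoint term: (f(8) + f(37))/2 = (262144 + 2.56573e+09)/2 = 1.28299e+09.
So far: 1.48444e+10.
k=1: B_{2}/(2)! × [f^{(1)}(37) − f^{(1)}(8)] = 1/12 × (4.16064e+08 − 196608) = 3.46556e+07.

S_1 ≈ 1.48790e+10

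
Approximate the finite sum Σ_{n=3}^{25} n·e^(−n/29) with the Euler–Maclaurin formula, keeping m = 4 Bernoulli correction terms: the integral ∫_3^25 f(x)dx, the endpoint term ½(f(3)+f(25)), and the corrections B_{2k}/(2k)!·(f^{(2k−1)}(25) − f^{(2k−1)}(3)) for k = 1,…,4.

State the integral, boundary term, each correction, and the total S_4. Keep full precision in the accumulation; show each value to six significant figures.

S_4 ≈ 182.065

∫_3^25 x·e^(−x/29) dx evaluates to 175.496.
Boundary: ½(f(3) + f(25)) = ½(2.70517 + 10.5572) = 6.63118.
Integral + boundary = 182.128.
Correction k=1: B_{2}/2! · (f^{(1)}(25) − f^{(1)}(3)) = 1/12 · (0.0582465 − 0.808441) = -0.0625162.
Running total after k=1: 182.065.
Correction k=2: B_{4}/4! · (f^{(3)}(25) − f^{(3)}(3)) = −1/720 · (0.00107351 − 0.00310569) = 2.82247e-06.
Running total after k=2: 182.065.
Correction k=3: B_{6}/6! · (f^{(5)}(25) − f^{(5)}(3)) = 1/30240 · (2.47058e-06 − 6.24268e-06) = -1.24739e-10.
Running total after k=3: 182.065.
Correction k=4: B_{8}/8! · (f^{(7)}(25) − f^{(7)}(3)) = −1/1209600 · (4.35755e-09 − 1.04548e-08) = 5.04074e-15.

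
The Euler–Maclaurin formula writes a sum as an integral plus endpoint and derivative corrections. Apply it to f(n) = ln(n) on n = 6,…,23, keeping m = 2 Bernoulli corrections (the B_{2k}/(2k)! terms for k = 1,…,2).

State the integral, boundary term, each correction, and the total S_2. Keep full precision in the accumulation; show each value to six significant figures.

S_2 ≈ 46.8192

The integral term ∫_6^23 ln(x) dx = 44.3658.
½[f(6) + f(23)] = ½[1.79176 + 3.13549] = 2.46363.
Running total after boundary: 46.8294.
Order-1 term: 1/12 · (0.0434783 − 0.166667) = -0.0102657.
After k=1: 46.8192.
Order-2 term: −1/720 · (0.000164379 − 0.00925926) = 1.26318e-05.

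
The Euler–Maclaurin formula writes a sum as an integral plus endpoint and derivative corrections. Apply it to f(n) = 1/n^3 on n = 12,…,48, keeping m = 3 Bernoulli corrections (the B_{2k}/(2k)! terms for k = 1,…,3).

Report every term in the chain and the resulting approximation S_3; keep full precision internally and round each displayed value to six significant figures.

S_3 ≈ 0.00356106

The integral term ∫_12^48 1/x^3 dx = 0.00325521.
Endpoint term: (f(12) + f(48))/2 = (0.000578704 + 9.04225e-06)/2 = 0.000293873.
So far: 0.00354908.
Correction k=1: B_{2}/2! · (f^{(1)}(48) − f^{(1)}(12)) = 1/12 · (-5.65140e-07 − (-0.000144676)) = 1.20092e-05.
Running total after k=1: 0.00356109.
Correction k=2: B_{4}/4! · (f^{(3)}(48) − f^{(3)}(12)) = −1/720 · (-4.90573e-09 − (-2.00939e-05)) = -2.79014e-08.
Running total after k=2: 0.00356106.
Correction k=3: B_{6}/6! · (f^{(5)}(48) − f^{(5)}(12)) = 1/30240 · (-8.94274e-11 − (-5.86071e-06)) = 1.93804e-10.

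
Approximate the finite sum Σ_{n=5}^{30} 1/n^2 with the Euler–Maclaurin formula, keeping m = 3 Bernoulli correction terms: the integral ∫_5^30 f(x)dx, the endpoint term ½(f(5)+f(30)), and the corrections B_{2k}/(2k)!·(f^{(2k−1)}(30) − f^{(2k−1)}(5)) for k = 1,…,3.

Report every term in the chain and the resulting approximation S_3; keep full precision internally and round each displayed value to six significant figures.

The integral term ∫_5^30 1/x^2 dx = 0.166667.
Boundary: ½(f(5) + f(30)) = ½(0.0400000 + 0.00111111) = 0.0205556.
Running total after boundary: 0.187222.
Order-1 term: 1/12 · (-7.40741e-05 − (-0.0160000)) = 0.00132716.
After k=1: 0.188549.
Order-2 term: −1/720 · (-9.87654e-07 − (-0.00768000)) = -1.06653e-05.
After k=2: 0.188539.
Order-3 term: 1/30240 · (-3.29218e-08 − (-0.00921600)) = 3.04761e-07.

S_3 ≈ 0.188539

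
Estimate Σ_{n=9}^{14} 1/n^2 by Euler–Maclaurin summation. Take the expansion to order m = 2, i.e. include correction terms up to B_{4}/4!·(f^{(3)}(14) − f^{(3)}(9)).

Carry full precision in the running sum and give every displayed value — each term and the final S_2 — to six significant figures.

S_2 ≈ 0.0485738

Integral: ∫_9^14 1/x^2 dx = 0.0396825.
½[f(9) + f(14)] = ½[0.0123457 + 0.00510204] = 0.00872386.
Integral + boundary = 0.0484064.
Order-1 term: 1/12 · (-0.000728863 − (-0.00274348)) = 0.000167885.
Partial sum through k=1: 0.0485743.
Order-2 term: −1/720 · (-4.46243e-05 − (-0.000406442)) = -5.02525e-07.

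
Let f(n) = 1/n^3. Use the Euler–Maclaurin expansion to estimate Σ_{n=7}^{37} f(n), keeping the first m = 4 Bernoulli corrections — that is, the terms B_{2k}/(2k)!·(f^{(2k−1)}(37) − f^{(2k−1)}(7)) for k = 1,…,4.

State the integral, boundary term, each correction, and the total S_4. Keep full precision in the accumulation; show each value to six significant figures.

The integral term ∫_7^37 1/x^3 dx = 0.00983885.
Boundary: ½(f(7) + f(37)) = ½(0.00291545 + 1.97422e-05) = 0.00146760.
Running total after boundary: 0.0113064.
Correction k=1: B_{2}/2! · (f^{(1)}(37) − f^{(1)}(7)) = 1/12 · (-1.60072e-06 − (-0.00124948)) = 0.000103990.
Partial sum through k=1: 0.0114104.
Correction k=2: B_{4}/4! · (f^{(3)}(37) − f^{(3)}(7)) = −1/720 · (-2.33852e-08 − (-0.000509992)) = -7.08289e-07.
Partial sum through k=2: 0.0114097.
Correction k=3: B_{6}/6! · (f^{(5)}(37) − f^{(5)}(7)) = 1/30240 · (-7.17442e-10 − (-0.000437136)) = 1.44555e-08.
Partial sum through k=3: 0.0114097.
Correction k=4: B_{8}/8! · (f^{(7)}(37) − f^{(7)}(7)) = −1/1209600 · (-3.77325e-11 − (-0.000642322)) = -5.31020e-10.

S_4 ≈ 0.0114097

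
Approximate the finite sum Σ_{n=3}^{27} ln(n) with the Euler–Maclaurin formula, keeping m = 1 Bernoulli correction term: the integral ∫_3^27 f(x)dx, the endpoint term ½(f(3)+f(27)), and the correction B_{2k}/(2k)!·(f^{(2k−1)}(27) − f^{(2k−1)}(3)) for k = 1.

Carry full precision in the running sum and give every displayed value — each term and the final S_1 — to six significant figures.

S_1 ≈ 63.8643

Integral: ∫_3^27 ln(x) dx = 61.6918.
Endpoint term: (f(3) + f(27))/2 = (1.09861 + 3.29584)/2 = 2.19722.
Running total after boundary: 63.8890.
Correction k=1: B_{2}/2! · (f^{(1)}(27) − f^{(1)}(3)) = 1/12 · (0.0370370 − 0.333333) = -0.0246914.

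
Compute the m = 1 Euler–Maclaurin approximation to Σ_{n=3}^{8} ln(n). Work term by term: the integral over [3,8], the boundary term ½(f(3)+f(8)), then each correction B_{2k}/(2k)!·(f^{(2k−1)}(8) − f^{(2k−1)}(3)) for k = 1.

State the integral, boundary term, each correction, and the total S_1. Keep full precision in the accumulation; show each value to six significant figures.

S_1 ≈ 9.91136

∫_3^8 ln(x) dx evaluates to 8.33970.
½[f(3) + f(8)] = ½[1.09861 + 2.07944] = 1.58903.
So far: 9.92872.
k=1: B_{2}/(2)! × [f^{(1)}(8) − f^{(1)}(3)] = 1/12 × (0.125000 − 0.333333) = -0.0173611.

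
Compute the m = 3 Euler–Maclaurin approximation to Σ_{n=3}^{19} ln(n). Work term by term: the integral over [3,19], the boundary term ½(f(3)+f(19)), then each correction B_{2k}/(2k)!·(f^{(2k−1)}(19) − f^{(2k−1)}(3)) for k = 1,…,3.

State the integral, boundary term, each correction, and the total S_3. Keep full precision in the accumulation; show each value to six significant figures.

The integral term ∫_3^19 ln(x) dx = 36.6485.
Endpoint term: (f(3) + f(19))/2 = (1.09861 + 2.94444)/2 = 2.02153.
Integral + boundary = 38.6700.
Order-1 term: 1/12 · (0.0526316 − 0.333333) = -0.0233918.
Running total after k=1: 38.6466.
Order-2 term: −1/720 · (0.000291588 − 0.0740741) = 0.000102476.
Running total after k=2: 38.6467.
Order-3 term: 1/30240 · (9.69267e-06 − 0.0987654) = -3.26573e-06.

S_3 ≈ 38.6467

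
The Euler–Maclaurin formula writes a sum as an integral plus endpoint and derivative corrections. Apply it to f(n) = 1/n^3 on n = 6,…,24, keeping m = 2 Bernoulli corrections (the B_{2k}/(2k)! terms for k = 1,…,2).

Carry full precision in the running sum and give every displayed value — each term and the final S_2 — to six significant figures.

Integral: ∫_6^24 1/x^3 dx = 0.0130208.
Boundary: ½(f(6) + f(24)) = ½(0.00462963 + 7.23380e-05) = 0.00235098.
So far: 0.0153718.
Correction k=1: B_{2}/2! · (f^{(1)}(24) − f^{(1)}(6)) = 1/12 · (-9.04225e-06 − (-0.00231481)) = 0.000192148.
Running total after k=1: 0.0155640.
Correction k=2: B_{4}/4! · (f^{(3)}(24) − f^{(3)}(6)) = −1/720 · (-3.13967e-07 − (-0.00128601)) = -1.78569e-06.

S_2 ≈ 0.0155622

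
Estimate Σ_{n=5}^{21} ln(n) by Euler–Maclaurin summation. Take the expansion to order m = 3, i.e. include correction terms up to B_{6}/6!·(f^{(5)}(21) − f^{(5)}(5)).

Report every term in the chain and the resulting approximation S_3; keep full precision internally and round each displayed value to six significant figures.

S_3 ≈ 42.2021

Integral: ∫_5^21 ln(x) dx = 39.8878.
Endpoint term: (f(5) + f(21))/2 = (1.60944 + 3.04452)/2 = 2.32698.
Integral + boundary = 42.2148.
Order-1 term: 1/12 · (0.0476190 − 0.200000) = -0.0126984.
Partial sum through k=1: 42.2021.
Order-2 term: −1/720 · (0.000215959 − 0.0160000) = 2.19223e-05.
Partial sum through k=2: 42.2021.
Order-3 term: 1/30240 · (5.87645e-06 − 0.00768000) = -2.53774e-07.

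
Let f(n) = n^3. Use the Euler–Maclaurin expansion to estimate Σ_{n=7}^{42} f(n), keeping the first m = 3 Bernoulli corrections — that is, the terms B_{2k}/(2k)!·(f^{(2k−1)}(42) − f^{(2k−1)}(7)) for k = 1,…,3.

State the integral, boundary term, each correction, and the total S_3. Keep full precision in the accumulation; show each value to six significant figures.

The integral term ∫_7^42 x^3 dx = 777324.
Boundary: ½(f(7) + f(42)) = ½(343.000 + 74088.0) = 37215.5.
Integral + boundary = 814539.
Order-1 term: 1/12 · (5292.00 − 147.000) = 428.750.
After k=1: 814968.
Order-2 term: −1/720 · (6.00000 − 6.00000) = 0.00000.
After k=2: 814968.
Order-3 term: 1/30240 · (0.00000 − 0.00000) = 0.00000.

S_3 ≈ 814968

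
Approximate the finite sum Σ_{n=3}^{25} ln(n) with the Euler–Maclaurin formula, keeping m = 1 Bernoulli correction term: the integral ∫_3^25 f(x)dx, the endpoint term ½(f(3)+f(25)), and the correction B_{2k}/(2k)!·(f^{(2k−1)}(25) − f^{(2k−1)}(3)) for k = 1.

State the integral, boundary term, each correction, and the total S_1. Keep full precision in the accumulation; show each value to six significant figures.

∫_3^25 ln(x) dx evaluates to 55.1761.
Endpoint term: (f(3) + f(25))/2 = (1.09861 + 3.21888)/2 = 2.15874.
So far: 57.3348.
Correction k=1: B_{2}/2! · (f^{(1)}(25) − f^{(1)}(3)) = 1/12 · (0.0400000 − 0.333333) = -0.0244444.

S_1 ≈ 57.3104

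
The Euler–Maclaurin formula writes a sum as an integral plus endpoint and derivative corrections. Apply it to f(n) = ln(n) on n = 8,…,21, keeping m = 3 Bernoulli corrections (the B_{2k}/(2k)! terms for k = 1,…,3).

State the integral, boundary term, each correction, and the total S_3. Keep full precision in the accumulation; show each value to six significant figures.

The integral term ∫_8^21 ln(x) dx = 34.2994.
½[f(8) + f(21)] = ½[2.07944 + 3.04452] = 2.56198.
Running total after boundary: 36.8614.
Order-1 term: 1/12 · (0.0476190 − 0.125000) = -0.00644841.
After k=1: 36.8550.
Order-2 term: −1/720 · (0.000215959 − 0.00390625) = 5.12540e-06.
After k=2: 36.8550.
Order-3 term: 1/30240 · (5.87645e-06 − 0.000732422) = -2.40260e-08.

S_3 ≈ 36.8550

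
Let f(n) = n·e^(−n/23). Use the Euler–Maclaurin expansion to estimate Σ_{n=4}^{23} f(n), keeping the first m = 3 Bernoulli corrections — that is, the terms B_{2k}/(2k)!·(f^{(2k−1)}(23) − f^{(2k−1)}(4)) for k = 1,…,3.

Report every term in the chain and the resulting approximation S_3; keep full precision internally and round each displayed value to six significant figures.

The integral term ∫_4^23 x·e^(−x/23) dx = 132.653.
½[f(4) + f(23)] = ½[3.36148 + 8.46123] = 5.91135.
Running total after boundary: 138.565.
Order-1 term: 1/12 · (0.00000 − 0.694219) = -0.0578516.
After k=1: 138.507.
Order-2 term: −1/720 · (0.00139085 − 0.00448952) = 4.30372e-06.
After k=2: 138.507.
Order-3 term: 1/30240 · (5.25841e-06 − 1.44929e-05) = -3.05372e-10.

S_3 ≈ 138.507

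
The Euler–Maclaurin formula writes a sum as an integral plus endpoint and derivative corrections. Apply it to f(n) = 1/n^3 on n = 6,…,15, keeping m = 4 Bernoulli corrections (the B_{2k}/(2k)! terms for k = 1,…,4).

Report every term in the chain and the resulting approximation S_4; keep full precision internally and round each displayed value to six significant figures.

S_4 ≈ 0.0143159

∫_6^15 1/x^3 dx evaluates to 0.0116667.
Endpoint term: (f(6) + f(15))/2 = (0.00462963 + 0.000296296)/2 = 0.00246296.
Running total after boundary: 0.0141296.
Correction k=1: B_{2}/2! · (f^{(1)}(15) − f^{(1)}(6)) = 1/12 · (-5.92593e-05 − (-0.00231481)) = 0.000187963.
Running total after k=1: 0.0143176.
Correction k=2: B_{4}/4! · (f^{(3)}(15) − f^{(3)}(6)) = −1/720 · (-5.26749e-06 − (-0.00128601)) = -1.77881e-06.
Running total after k=2: 0.0143158.
Correction k=3: B_{6}/6! · (f^{(5)}(15) − f^{(5)}(6)) = 1/30240 · (-9.83265e-07 − (-0.00150034)) = 4.95820e-08.
Running total after k=3: 0.0143159.
Correction k=4: B_{8}/8! · (f^{(7)}(15) − f^{(7)}(6)) = −1/1209600 · (-3.14645e-07 − (-0.00300069)) = -2.48047e-09.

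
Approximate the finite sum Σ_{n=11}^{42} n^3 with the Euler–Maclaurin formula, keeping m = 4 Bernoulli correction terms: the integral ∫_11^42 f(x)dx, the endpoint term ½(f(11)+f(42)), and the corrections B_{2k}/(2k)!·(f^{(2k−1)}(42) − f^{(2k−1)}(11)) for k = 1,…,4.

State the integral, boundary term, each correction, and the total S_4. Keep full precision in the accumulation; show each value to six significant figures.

The integral term ∫_11^42 x^3 dx = 774264.
½[f(11) + f(42)] = ½[1331.00 + 74088.0] = 37709.5.
Integral + boundary = 811973.
Order-1 term: 1/12 · (5292.00 − 363.000) = 410.750.
After k=1: 812384.
Order-2 term: −1/720 · (6.00000 − 6.00000) = 0.00000.
After k=2: 812384.
Order-3 term: 1/30240 · (0.00000 − 0.00000) = 0.00000.
After k=3: 812384.
Order-4 term: −1/1209600 · (0.00000 − 0.00000) = 0.00000.

S_4 ≈ 812384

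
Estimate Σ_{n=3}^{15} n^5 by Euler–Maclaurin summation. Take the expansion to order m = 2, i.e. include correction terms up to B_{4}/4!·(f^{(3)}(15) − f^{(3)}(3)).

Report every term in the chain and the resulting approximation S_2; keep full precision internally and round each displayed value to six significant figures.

S_2 ≈ 2.29917e+06

The integral term ∫_3^15 x^5 dx = 1.89832e+06.
Endpoint term: (f(3) + f(15))/2 = (243.000 + 759375)/2 = 379809.
Integral + boundary = 2.27812e+06.
Correction k=1: B_{2}/2! · (f^{(1)}(15) − f^{(1)}(3)) = 1/12 · (253125 − 405.000) = 21060.0.
After k=1: 2.29918e+06.
Correction k=2: B_{4}/4! · (f^{(3)}(15) − f^{(3)}(3)) = −1/720 · (13500.0 − 540.000) = -18.0000.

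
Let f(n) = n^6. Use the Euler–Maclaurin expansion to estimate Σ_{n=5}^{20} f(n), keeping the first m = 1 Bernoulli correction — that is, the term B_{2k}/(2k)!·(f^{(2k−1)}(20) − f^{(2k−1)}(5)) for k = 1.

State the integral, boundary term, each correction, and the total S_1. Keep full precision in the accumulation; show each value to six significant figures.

S_1 ≈ 2.16452e+08

The integral term ∫_5^20 x^6 dx = 1.82846e+08.
Boundary: ½(f(5) + f(20)) = ½(15625.0 + 6.40000e+07) = 3.20078e+07.
So far: 2.14854e+08.
k=1: B_{2}/(2)! × [f^{(1)}(20) − f^{(1)}(5)] = 1/12 × (1.92000e+07 − 18750.0) = 1.59844e+06.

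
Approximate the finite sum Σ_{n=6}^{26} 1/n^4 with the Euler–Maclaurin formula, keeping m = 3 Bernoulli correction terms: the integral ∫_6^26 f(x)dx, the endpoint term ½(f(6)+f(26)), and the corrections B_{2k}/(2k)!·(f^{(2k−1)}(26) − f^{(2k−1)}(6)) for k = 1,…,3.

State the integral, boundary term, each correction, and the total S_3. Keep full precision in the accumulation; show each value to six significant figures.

S_3 ≈ 0.00195341

The integral term ∫_6^26 1/x^4 dx = 0.00152424.
Boundary: ½(f(6) + f(26)) = ½(0.000771605 + 2.18830e-06) = 0.000386897.
Integral + boundary = 0.00191114.
k=1: B_{2}/(2)! × [f^{(1)}(26) − f^{(1)}(6)] = 1/12 × (-3.36661e-07 − (-0.000514403)) = 4.28389e-05.
Partial sum through k=1: 0.00195398.
k=2: B_{4}/(4)! × [f^{(3)}(26) − f^{(3)}(6)] = −1/720 × (-1.49406e-08 − (-0.000428669)) = -5.95353e-07.
Partial sum through k=2: 0.00195338.
k=3: B_{6}/(6)! × [f^{(5)}(26) − f^{(5)}(6)] = 1/30240 × (-1.23768e-09 − (-0.000666819)) = 2.20509e-08.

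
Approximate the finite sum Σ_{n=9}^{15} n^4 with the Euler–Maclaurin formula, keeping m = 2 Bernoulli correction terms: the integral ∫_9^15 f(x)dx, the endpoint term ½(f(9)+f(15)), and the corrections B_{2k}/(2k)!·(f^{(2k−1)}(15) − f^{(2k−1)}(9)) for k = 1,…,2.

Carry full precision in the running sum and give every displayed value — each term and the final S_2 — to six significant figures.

The integral term ∫_9^15 x^4 dx = 140065.
Boundary: ½(f(9) + f(15)) = ½(6561.00 + 50625.0) = 28593.0.
Integral + boundary = 168658.
Correction k=1: B_{2}/2! · (f^{(1)}(15) − f^{(1)}(9)) = 1/12 · (13500.0 − 2916.00) = 882.000.
Partial sum through k=1: 169540.
Correction k=2: B_{4}/4! · (f^{(3)}(15) − f^{(3)}(9)) = −1/720 · (360.000 − 216.000) = -0.200000.

S_2 ≈ 169540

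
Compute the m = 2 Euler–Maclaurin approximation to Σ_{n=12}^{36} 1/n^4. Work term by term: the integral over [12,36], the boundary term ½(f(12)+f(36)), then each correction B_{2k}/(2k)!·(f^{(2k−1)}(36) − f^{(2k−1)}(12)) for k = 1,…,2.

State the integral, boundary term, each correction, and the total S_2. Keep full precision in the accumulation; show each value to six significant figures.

The integral term ∫_12^36 1/x^4 dx = 0.000185757.
Boundary: ½(f(12) + f(36)) = ½(4.82253e-05 + 5.95374e-07) = 2.44103e-05.
Running total after boundary: 0.000210167.
Correction k=1: B_{2}/2! · (f^{(1)}(36) − f^{(1)}(12)) = 1/12 · (-6.61527e-08 − (-1.60751e-05)) = 1.33408e-06.
Partial sum through k=1: 0.000211501.
Correction k=2: B_{4}/4! · (f^{(3)}(36) − f^{(3)}(12)) = −1/720 · (-1.53131e-09 − (-3.34898e-06)) = -4.64923e-09.

S_2 ≈ 0.000211497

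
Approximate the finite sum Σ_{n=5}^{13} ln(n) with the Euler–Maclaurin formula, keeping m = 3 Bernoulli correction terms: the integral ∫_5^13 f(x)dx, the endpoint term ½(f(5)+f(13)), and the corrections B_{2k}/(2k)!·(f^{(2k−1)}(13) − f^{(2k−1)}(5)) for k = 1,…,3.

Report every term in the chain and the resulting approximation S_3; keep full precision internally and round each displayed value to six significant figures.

∫_5^13 ln(x) dx evaluates to 17.2972.
Endpoint term: (f(5) + f(13))/2 = (1.60944 + 2.56495)/2 = 2.08719.
Running total after boundary: 19.3843.
k=1: B_{2}/(2)! × [f^{(1)}(13) − f^{(1)}(5)] = 1/12 × (0.0769231 − 0.200000) = -0.0102564.
Partial sum through k=1: 19.3741.
k=2: B_{4}/(4)! × [f^{(3)}(13) − f^{(3)}(5)] = −1/720 × (0.000910332 − 0.0160000) = 2.09579e-05.
Partial sum through k=2: 19.3741.
k=3: B_{6}/(6)! × [f^{(5)}(13) − f^{(5)}(5)] = 1/30240 × (6.46390e-05 − 0.00768000) = -2.51831e-07.

S_3 ≈ 19.3741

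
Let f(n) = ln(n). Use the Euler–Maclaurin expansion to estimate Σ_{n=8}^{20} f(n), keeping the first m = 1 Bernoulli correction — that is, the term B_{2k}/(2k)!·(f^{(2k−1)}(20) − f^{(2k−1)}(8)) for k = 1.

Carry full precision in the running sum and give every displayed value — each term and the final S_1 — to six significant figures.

S_1 ≈ 33.8105

The integral term ∫_8^20 ln(x) dx = 31.2791.
Endpoint term: (f(8) + f(20))/2 = (2.07944 + 2.99573)/2 = 2.53759.
Integral + boundary = 33.8167.
Order-1 term: 1/12 · (0.0500000 − 0.125000) = -0.00625000.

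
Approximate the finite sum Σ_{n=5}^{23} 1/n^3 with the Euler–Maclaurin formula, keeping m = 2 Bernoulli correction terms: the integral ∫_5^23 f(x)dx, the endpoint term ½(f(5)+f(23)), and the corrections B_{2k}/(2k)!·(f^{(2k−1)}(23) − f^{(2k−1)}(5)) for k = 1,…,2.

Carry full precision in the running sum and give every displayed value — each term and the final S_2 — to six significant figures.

S_2 ≈ 0.0234897

Integral: ∫_5^23 1/x^3 dx = 0.0190548.
½[f(5) + f(23)] = ½[0.00800000 + 8.21895e-05] = 0.00404109.
Integral + boundary = 0.0230959.
Order-1 term: 1/12 · (-1.07204e-05 − (-0.00480000)) = 0.000399107.
After k=1: 0.0234950.
Order-2 term: −1/720 · (-4.05307e-07 − (-0.00384000)) = -5.33277e-06.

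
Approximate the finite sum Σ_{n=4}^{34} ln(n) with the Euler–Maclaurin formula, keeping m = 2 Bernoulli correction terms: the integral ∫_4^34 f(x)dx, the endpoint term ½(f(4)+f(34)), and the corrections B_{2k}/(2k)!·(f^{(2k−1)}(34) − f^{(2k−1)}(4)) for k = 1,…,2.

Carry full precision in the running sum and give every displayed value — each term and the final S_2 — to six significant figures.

∫_4^34 ln(x) dx evaluates to 84.3511.
½[f(4) + f(34)] = ½[1.38629 + 3.52636] = 2.45633.
So far: 86.8074.
Correction k=1: B_{2}/2! · (f^{(1)}(34) − f^{(1)}(4)) = 1/12 · (0.0294118 − 0.250000) = -0.0183824.
After k=1: 86.7890.
Correction k=2: B_{4}/4! · (f^{(3)}(34) − f^{(3)}(4)) = −1/720 · (5.08854e-05 − 0.0312500) = 4.33321e-05.

S_2 ≈ 86.7891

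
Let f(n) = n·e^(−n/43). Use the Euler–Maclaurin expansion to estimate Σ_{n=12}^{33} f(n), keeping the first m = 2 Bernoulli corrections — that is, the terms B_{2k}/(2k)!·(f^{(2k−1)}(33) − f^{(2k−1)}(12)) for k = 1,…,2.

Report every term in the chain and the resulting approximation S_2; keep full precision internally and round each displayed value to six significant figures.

The integral term ∫_12^33 x·e^(−x/43) dx = 272.090.
Boundary: ½(f(12) + f(33)) = ½(9.07785 + 15.3186) = 12.1982.
So far: 284.288.
Correction k=1: B_{2}/2! · (f^{(1)}(33) − f^{(1)}(12)) = 1/12 · (0.107953 − 0.545374) = -0.0364518.
After k=1: 284.251.
Correction k=2: B_{4}/4! · (f^{(3)}(33) − f^{(3)}(12)) = −1/720 · (0.000560493 − 0.00111322) = 7.67680e-07.

S_2 ≈ 284.251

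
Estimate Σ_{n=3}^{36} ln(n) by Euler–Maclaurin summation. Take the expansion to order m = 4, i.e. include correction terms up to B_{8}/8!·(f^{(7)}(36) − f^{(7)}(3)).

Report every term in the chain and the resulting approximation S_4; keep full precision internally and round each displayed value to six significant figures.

S_4 ≈ 95.0265

Integral: ∫_3^36 ln(x) dx = 92.7108.
Endpoint term: (f(3) + f(36))/2 = (1.09861 + 3.58352)/2 = 2.34107.
Running total after boundary: 95.0519.
Correction k=1: B_{2}/2! · (f^{(1)}(36) − f^{(1)}(3)) = 1/12 · (0.0277778 − 0.333333) = -0.0254630.
Partial sum through k=1: 95.0264.
Correction k=2: B_{4}/4! · (f^{(3)}(36) − f^{(3)}(3)) = −1/720 · (4.28669e-05 − 0.0740741) = 0.000102821.
Partial sum through k=2: 95.0266.
Correction k=3: B_{6}/6! · (f^{(5)}(36) − f^{(5)}(3)) = 1/30240 · (3.96916e-07 − 0.0987654) = -3.26604e-06.
Partial sum through k=3: 95.0265.
Correction k=4: B_{8}/8! · (f^{(7)}(36) − f^{(7)}(3)) = −1/1209600 · (9.18787e-09 − 0.329218) = 2.72171e-07.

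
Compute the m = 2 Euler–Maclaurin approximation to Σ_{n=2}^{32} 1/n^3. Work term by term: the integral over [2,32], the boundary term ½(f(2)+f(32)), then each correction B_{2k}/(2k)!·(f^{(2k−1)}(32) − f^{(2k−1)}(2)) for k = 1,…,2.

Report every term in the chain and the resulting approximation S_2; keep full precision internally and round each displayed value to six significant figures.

S_2 ≈ 0.201350

∫_2^32 1/x^3 dx evaluates to 0.124512.
Boundary: ½(f(2) + f(32)) = ½(0.125000 + 3.05176e-05) = 0.0625153.
Integral + boundary = 0.187027.
Correction k=1: B_{2}/2! · (f^{(1)}(32) − f^{(1)}(2)) = 1/12 · (-2.86102e-06 − (-0.187500)) = 0.0156248.
After k=1: 0.202652.
Correction k=2: B_{4}/4! · (f^{(3)}(32) − f^{(3)}(2)) = −1/720 · (-5.58794e-08 − (-0.937500)) = -0.00130208.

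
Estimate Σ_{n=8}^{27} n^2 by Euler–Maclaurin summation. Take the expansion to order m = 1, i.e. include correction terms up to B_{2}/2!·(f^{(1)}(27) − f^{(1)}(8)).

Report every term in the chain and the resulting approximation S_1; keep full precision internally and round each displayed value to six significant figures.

S_1 ≈ 6790.00

The integral term ∫_8^27 x^2 dx = 6390.33.
Endpoint term: (f(8) + f(27))/2 = (64.0000 + 729.000)/2 = 396.500.
Integral + boundary = 6786.83.
k=1: B_{2}/(2)! × [f^{(1)}(27) − f^{(1)}(8)] = 1/12 × (54.0000 − 16.0000) = 3.16667.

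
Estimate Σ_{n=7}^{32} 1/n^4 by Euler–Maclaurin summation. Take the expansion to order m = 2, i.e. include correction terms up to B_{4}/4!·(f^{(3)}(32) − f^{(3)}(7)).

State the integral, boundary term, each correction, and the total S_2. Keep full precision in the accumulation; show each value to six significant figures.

∫_7^32 1/x^4 dx evaluates to 0.000961645.
Endpoint term: (f(7) + f(32))/2 = (0.000416493 + 9.53674e-07)/2 = 0.000208723.
Running total after boundary: 0.00117037.
Order-1 term: 1/12 · (-1.19209e-07 − (-0.000237996)) = 1.98231e-05.
After k=1: 0.00119019.
Order-2 term: −1/720 · (-3.49246e-09 − (-0.000145712)) = -2.02373e-07.

S_2 ≈ 0.00118999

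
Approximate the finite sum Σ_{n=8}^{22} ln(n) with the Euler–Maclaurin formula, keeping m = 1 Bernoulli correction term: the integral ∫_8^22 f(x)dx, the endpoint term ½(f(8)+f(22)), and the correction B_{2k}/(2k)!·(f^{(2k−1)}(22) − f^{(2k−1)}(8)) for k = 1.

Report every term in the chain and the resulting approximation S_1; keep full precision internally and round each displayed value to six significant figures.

S_1 ≈ 39.9460

The integral term ∫_8^22 ln(x) dx = 37.3674.
½[f(8) + f(22)] = ½[2.07944 + 3.09104] = 2.58524.
Integral + boundary = 39.9526.
Correction k=1: B_{2}/2! · (f^{(1)}(22) − f^{(1)}(8)) = 1/12 · (0.0454545 − 0.125000) = -0.00662879.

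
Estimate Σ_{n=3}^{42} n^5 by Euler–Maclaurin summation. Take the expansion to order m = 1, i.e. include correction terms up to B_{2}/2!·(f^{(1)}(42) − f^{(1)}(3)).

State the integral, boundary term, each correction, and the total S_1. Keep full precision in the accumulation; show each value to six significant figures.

S_1 ≈ 9.81481e+08

∫_3^42 x^5 dx evaluates to 9.14839e+08.
Boundary: ½(f(3) + f(42)) = ½(243.000 + 1.30691e+08) = 6.53457e+07.
Integral + boundary = 9.80184e+08.
k=1: B_{2}/(2)! × [f^{(1)}(42) − f^{(1)}(3)] = 1/12 × (1.55585e+07 − 405.000) = 1.29651e+06.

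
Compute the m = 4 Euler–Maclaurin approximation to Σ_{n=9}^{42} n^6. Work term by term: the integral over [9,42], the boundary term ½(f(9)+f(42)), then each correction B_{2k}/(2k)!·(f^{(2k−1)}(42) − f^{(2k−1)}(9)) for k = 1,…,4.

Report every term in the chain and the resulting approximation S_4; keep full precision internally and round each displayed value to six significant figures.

∫_9^42 x^6 dx evaluates to 3.29335e+10.
½[f(9) + f(42)] = ½[531441 + 5.48903e+09] = 2.74478e+09.
Integral + boundary = 3.56783e+10.
Order-1 term: 1/12 · (7.84147e+08 − 354294) = 6.53161e+07.
Partial sum through k=1: 3.57436e+10.
Order-2 term: −1/720 · (8.89056e+06 − 87480.0) = -12226.5.
Partial sum through k=2: 3.57436e+10.
Order-3 term: 1/30240 · (30240.0 − 6480.00) = 0.785714.
Partial sum through k=3: 3.57436e+10.
Order-4 term: −1/1209600 · (0.00000 − 0.00000) = 0.00000.

S_4 ≈ 3.57436e+10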